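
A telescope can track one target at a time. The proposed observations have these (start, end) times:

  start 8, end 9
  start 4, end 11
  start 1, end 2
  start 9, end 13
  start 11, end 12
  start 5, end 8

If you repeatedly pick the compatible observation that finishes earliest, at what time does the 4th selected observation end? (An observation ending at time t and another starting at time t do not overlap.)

12

By end time: (1,2), (5,8), (8,9), (4,11), (11,12), (9,13).
Pick (1,2); next start ≥ 2 → (5,8); next start ≥ 8 → (8,9); next start ≥ 9 → (11,12).
Selected: (1,2) (5,8) (8,9) (11,12)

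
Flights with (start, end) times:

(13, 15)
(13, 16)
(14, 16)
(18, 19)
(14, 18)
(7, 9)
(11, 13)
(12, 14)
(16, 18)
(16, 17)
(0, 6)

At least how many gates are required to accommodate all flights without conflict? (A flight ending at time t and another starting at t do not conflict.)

4

The answer is the maximum number of intervals overlapping at any instant.
starts: [0, 7, 11, 12, 13, 13, 14, 14, 16, 16, 18]
ends:   [6, 9, 13, 14, 15, 16, 16, 17, 18, 18, 19]
s0→1 e6→0 s7→1 e9→0 s11→1 s12→2 e13→1 s13→2 s13→3 e14→2 s14→3 s14→4  — peak 4.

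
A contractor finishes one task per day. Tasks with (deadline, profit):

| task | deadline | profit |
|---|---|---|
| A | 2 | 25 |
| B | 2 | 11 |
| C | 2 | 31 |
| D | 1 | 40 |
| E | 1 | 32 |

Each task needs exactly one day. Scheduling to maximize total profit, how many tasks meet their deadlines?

2

Profit order: D=40 E=32 C=31 A=25 B=11
Assign: D→slot 1, E skipped, C→slot 2, A skipped, B skipped.
Slots: [1:D] [2:C]
2 of 5 scheduled.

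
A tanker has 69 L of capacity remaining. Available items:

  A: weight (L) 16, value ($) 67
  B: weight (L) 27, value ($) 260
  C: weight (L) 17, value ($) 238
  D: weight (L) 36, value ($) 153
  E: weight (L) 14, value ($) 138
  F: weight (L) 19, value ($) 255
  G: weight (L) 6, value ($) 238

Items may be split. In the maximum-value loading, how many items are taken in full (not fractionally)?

Sort by value per unit weight and fill in that order.
Order: G (238/6=39.67) > C (238/17=14.00) > F (255/19=13.42) > E (138/14=9.86) > B (260/27=9.63) > D (153/36=4.25) > A (67/16=4.19)
Fill: take G (6 @ 238) → take C (17 @ 238) → take F (19 @ 255) → take E (14 @ 138) → take 13/27 of B → 125.19; 69/69 used.
4 item(s) taken whole; one partial (take 13/27 of B).

4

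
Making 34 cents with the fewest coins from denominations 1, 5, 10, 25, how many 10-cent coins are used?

0

Greedy: take as many of the largest coin as possible, then repeat with the remainder.
34 = 1×25 + 1×5 + 4×1
Count of 10: 0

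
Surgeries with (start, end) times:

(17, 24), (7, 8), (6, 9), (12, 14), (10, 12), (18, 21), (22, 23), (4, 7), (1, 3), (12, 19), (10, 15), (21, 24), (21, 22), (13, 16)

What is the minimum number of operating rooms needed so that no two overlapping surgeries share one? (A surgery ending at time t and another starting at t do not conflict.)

The answer is the maximum number of intervals overlapping at any instant.
Events (time:±→running): 1:+→1 3:-→0 4:+→1 6:+→2 7:-→1 7:+→2 8:-→1 9:-→0 10:+→1 10:+→2 12:-→1 12:+→2 12:+→3 13:+→4 … peak 4.

4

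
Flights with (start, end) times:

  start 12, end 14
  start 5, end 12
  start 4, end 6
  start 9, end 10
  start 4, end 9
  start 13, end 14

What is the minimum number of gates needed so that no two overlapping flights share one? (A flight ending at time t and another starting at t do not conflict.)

3

Count concurrent intervals with a sweep; the peak is the room count.
starts: [4, 4, 5, 9, 12, 13]
ends:   [6, 9, 10, 12, 14, 14]
s4→1 s4→2 s5→3  — peak 3.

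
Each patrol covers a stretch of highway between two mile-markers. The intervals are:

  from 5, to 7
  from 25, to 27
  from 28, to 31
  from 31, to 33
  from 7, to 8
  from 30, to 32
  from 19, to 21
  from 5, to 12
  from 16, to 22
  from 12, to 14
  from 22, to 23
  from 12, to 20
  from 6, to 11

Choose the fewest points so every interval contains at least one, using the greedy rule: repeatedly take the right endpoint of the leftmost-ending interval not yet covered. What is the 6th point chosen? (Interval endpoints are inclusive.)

31

Process intervals by earliest right end; each time one isn't hit yet, stab at its right endpoint.
Sorted: [5,7] [7,8] [6,11] [5,12] [12,14] [12,20] [19,21] [16,22] [22,23] [25,27] [28,31] [30,32] [31,33]
{[5,7],[7,8],[6,11],[5,12]} hit by 7; {[12,14],[12,20]} hit by 14; {[19,21],[16,22]} hit by 21; {[22,23]} hit by 23; {[25,27]} hit by 27; {[28,31],[30,32],[31,33]} hit by 31.
Points: 7, 14, 21, 23, 27, 31 (6 total).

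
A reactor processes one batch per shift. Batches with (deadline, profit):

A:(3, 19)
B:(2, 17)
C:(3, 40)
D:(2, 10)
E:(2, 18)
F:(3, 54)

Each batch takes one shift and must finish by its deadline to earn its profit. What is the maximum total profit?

By profit: F(d3,54), C(d3,40), A(d3,19), E(d2,18), B(d2,17), D(d2,10)
F→slot 3; C→slot 2; A→slot 1; E skipped; B skipped; D skipped.
Profit = 19 + 40 + 54 = 113

113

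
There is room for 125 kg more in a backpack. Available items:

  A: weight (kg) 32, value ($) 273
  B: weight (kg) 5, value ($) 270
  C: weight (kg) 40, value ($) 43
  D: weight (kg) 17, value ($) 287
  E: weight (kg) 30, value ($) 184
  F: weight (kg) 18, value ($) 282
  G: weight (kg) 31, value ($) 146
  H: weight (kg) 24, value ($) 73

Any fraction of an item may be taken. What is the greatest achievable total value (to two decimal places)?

1404.32

Order: B (270/5=54.00) > D (287/17=16.88) > F (282/18=15.67) > A (273/32=8.53) > E (184/30=6.13) > G (146/31=4.71) > H (73/24=3.04) > C (43/40=1.07)
Fill: take B (5 @ 270) → take D (17 @ 287) → take F (18 @ 282) → take A (32 @ 273) → take E (30 @ 184) → take 23/31 of G → 108.32; 125/125 used.
Total value = 1404.32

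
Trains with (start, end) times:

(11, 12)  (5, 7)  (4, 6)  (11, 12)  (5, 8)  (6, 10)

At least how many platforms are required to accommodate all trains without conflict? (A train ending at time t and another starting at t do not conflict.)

3

The answer is the maximum number of intervals overlapping at any instant.
starts: [4, 5, 5, 6, 11, 11]
ends:   [6, 7, 8, 10, 12, 12]
s4→1 s5→2 s5→3  — peak 3.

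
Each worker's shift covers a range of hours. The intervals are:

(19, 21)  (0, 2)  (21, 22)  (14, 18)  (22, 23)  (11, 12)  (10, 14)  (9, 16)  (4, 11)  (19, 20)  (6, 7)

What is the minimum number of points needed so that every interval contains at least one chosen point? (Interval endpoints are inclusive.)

6

By right end: [0,2]  [6,7]  [4,11]  [11,12]  [10,14]  [9,16]  [14,18]  [19,20]  [19,21]  [21,22]  [22,23]
[0,2] uncovered → point at 2; [6,7] uncovered → point at 7; [11,12] uncovered → point at 12; [14,18] uncovered → point at 18; [19,20] uncovered → point at 20; [21,22] uncovered → point at 22.
Points: 2, 7, 12, 18, 20, 22 (6 total).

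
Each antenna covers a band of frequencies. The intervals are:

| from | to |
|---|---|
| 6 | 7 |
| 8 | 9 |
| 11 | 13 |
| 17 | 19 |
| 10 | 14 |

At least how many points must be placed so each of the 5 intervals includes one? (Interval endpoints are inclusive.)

Sorted: [6,7] [8,9] [11,13] [10,14] [17,19]
{[6,7]} hit by 7; {[8,9]} hit by 9; {[11,13],[10,14]} hit by 13; {[17,19]} hit by 19.
Points: 7, 9, 13, 19 (4 total).

4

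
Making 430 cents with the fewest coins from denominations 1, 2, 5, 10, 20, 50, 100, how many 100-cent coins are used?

Greedy: take as many of the largest coin as possible, then repeat with the remainder.
430 − 4×100→30 − 1×20→10 − 1×10→0
Count of 100: 4

4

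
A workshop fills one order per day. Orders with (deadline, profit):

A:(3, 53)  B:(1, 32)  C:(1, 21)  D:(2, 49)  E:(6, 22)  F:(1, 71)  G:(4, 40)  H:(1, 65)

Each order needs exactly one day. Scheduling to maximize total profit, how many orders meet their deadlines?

5

Sort by profit descending; place each in the latest free slot ≤ its deadline.
Profit order: F=71 H=65 A=53 D=49 G=40 B=32 E=22 C=21
Assign: F→slot 1, H skipped, A→slot 3, D→slot 2, G→slot 4, B skipped, E→slot 6, C skipped.
Slots: [1:F] [2:D] [3:A] [4:G] [6:E]
5 of 8 scheduled.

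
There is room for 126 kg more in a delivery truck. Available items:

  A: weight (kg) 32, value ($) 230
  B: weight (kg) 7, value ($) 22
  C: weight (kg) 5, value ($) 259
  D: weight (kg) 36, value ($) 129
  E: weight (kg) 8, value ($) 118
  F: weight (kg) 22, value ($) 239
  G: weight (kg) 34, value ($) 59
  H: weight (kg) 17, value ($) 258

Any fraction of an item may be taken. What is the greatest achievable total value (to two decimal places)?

Greedy by value/weight ratio, highest first.
Order: C (259/5=51.80) > H (258/17=15.18) > E (118/8=14.75) > F (239/22=10.86) > A (230/32=7.19) > D (129/36=3.58) > B (22/7=3.14) > G (59/34=1.74)
Fill: take C (5 @ 259) → take H (17 @ 258) → take E (8 @ 118) → take F (22 @ 239) → take A (32 @ 230) → take D (36 @ 129) → take 6/7 of B → 18.86; 126/126 used.
Total value = 1251.86

1251.86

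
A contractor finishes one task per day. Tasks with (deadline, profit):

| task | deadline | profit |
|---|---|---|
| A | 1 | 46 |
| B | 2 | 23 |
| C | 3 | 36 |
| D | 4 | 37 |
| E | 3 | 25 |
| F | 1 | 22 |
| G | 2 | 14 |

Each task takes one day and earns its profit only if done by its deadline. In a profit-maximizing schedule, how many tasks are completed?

Take jobs in profit order; each goes to the latest open slot no later than its deadline.
By profit: A(d1,46), D(d4,37), C(d3,36), E(d3,25), B(d2,23), F(d1,22), G(d2,14)
A→slot 1; D→slot 4; C→slot 3; E→slot 2; B skipped; F skipped; G skipped.
4 of 7 scheduled.

4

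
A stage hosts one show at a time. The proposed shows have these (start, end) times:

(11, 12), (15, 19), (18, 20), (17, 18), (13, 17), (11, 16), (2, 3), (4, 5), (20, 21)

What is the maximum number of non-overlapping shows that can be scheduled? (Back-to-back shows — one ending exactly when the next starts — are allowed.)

7

Order by finish time; keep every interval that doesn't clash with the previous kept one.
Sorted by end: (2,3)  (4,5)  (11,12)  (11,16)  (13,17)  (17,18)  (15,19)  (18,20)  (20,21)
take (2,3); take (4,5); take (11,12); skip (11,16); take (13,17); take (17,18); take (18,20); take (20,21).
Selected 7 shows.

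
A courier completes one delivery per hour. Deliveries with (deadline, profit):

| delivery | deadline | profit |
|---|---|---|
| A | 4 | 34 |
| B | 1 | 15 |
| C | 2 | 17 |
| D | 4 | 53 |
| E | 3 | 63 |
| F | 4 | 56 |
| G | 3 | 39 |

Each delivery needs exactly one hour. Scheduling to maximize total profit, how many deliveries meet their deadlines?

4

Take jobs in profit order; each goes to the latest open slot no later than its deadline.
Profit order: E=63 F=56 D=53 G=39 A=34 C=17 B=15
Assign: E→slot 3, F→slot 4, D→slot 2, G→slot 1, A skipped, C skipped, B skipped.
Slots: [1:G] [2:D] [3:E] [4:F]
4 of 7 scheduled.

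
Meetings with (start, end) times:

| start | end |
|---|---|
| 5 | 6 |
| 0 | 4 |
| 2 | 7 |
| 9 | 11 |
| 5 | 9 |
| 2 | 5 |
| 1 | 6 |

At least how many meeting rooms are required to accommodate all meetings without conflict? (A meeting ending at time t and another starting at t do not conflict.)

4

The answer is the maximum number of intervals overlapping at any instant.
Events (time:±→running): 0:+→1 1:+→2 2:+→3 2:+→4 … peak 4.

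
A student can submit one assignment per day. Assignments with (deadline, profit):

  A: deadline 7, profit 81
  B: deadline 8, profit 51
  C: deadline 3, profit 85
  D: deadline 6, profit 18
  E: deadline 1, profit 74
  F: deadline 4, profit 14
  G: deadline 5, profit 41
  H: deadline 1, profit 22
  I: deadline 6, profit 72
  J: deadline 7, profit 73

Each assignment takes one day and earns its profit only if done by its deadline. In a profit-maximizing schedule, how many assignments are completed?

8

Sort by profit descending; place each in the latest free slot ≤ its deadline.
Profit order: C=85 A=81 E=74 J=73 I=72 B=51 G=41 H=22 D=18 F=14
Assign: C→slot 3, A→slot 7, E→slot 1, J→slot 6, I→slot 5, B→slot 8, G→slot 4, H skipped, D→slot 2, F skipped.
Slots: [1:E] [2:D] [3:C] [4:G] [5:I] [6:J] [7:A] [8:B]
8 of 10 scheduled.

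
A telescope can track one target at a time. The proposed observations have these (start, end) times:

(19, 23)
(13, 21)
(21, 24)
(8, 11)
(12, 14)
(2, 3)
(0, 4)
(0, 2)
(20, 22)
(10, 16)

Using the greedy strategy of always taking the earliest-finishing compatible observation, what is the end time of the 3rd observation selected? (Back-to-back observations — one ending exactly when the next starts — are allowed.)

11

Sorted by end: (0,2)  (2,3)  (0,4)  (8,11)  (12,14)  (10,16)  (13,21)  (20,22)  (19,23)  (21,24)
take (0,2); take (2,3); skip (0,4); take (8,11); take (12,14); skip (10,16); take (20,22); skip (19,23); skip (21,24).
Selected: (0,2) (2,3) (8,11) (12,14) (20,22)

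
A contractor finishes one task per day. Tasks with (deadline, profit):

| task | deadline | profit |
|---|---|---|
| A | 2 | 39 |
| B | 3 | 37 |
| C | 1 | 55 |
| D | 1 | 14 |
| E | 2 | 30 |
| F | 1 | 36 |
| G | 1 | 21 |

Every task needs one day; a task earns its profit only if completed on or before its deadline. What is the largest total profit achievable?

Sort by profit descending; place each in the latest free slot ≤ its deadline.
Profit order: C=55 A=39 B=37 F=36 E=30 G=21 D=14
Assign: C→slot 1, A→slot 2, B→slot 3, F skipped, E skipped, G skipped, D skipped.
Slots: [1:C] [2:A] [3:B]
Profit = 55 + 39 + 37 = 131

131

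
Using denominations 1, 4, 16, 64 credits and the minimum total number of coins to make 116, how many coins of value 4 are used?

Greedy: take as many of the largest coin as possible, then repeat with the remainder.
116 = 1×64 + 3×16 + 1×4
Count of 4: 1

1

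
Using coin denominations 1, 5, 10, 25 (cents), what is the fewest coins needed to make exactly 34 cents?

6

Use the largest denomination that fits, subtract, and repeat.
34 = 1×25 + 1×5 + 4×1
Total coins = 1 + 1 + 4 = 6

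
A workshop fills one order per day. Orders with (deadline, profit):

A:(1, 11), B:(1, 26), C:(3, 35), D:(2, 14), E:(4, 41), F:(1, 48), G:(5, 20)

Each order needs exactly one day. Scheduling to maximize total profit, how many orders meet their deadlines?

Sort by profit descending; place each in the latest free slot ≤ its deadline.
Profit order: F=48 E=41 C=35 B=26 G=20 D=14 A=11
Assign: F→slot 1, E→slot 4, C→slot 3, B skipped, G→slot 5, D→slot 2, A skipped.
Slots: [1:F] [2:D] [3:C] [4:E] [5:G]
5 of 7 scheduled.

5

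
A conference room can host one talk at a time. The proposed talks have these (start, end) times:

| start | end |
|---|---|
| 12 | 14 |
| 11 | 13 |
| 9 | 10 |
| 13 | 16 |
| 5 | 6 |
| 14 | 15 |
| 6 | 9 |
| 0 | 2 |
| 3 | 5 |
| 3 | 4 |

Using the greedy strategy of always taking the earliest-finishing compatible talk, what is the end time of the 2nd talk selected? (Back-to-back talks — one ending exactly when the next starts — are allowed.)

Greedy by earliest finish: after sorting by end time, pick each interval compatible with the last pick.
By end time: (0,2), (3,4), (3,5), (5,6), (6,9), (9,10), (11,13), (12,14), (14,15), (13,16).
Pick (0,2); next start ≥ 2 → (3,4); next start ≥ 4 → (5,6); next start ≥ 6 → (6,9); next start ≥ 9 → (9,10); next start ≥ 10 → (11,13); next start ≥ 13 → (14,15).
Selected: (0,2) (3,4) (5,6) (6,9) (9,10) (11,13) (14,15)

4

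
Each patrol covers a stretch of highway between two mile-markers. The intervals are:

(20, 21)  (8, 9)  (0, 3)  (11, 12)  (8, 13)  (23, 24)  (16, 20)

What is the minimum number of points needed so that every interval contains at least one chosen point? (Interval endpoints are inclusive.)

Sorted: [0,3] [8,9] [11,12] [8,13] [16,20] [20,21] [23,24]
{[0,3]} hit by 3; {[8,9]} hit by 9; {[11,12],[8,13]} hit by 12; {[16,20],[20,21]} hit by 20; {[23,24]} hit by 24.
Points: 3, 9, 12, 20, 24 (5 total).

5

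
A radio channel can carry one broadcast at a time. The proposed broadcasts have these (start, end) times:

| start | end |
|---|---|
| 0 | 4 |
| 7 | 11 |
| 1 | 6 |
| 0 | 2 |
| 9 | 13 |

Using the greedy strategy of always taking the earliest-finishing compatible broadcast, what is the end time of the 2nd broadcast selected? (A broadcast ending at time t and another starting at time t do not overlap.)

Sorted by end: (0,2)  (0,4)  (1,6)  (7,11)  (9,13)
take (0,2); skip (0,4); take (7,11); skip (9,13).
Selected: (0,2) (7,11)

11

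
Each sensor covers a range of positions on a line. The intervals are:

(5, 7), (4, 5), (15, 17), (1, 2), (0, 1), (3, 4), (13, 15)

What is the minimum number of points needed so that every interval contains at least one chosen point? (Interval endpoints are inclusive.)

Process intervals by earliest right end; each time one isn't hit yet, stab at its right endpoint.
By right end: [0,1]  [1,2]  [3,4]  [4,5]  [5,7]  [13,15]  [15,17]
[0,1] uncovered → point at 1; [3,4] uncovered → point at 4; [5,7] uncovered → point at 7; [13,15] uncovered → point at 15.
Points: 1, 4, 7, 15 (4 total).

4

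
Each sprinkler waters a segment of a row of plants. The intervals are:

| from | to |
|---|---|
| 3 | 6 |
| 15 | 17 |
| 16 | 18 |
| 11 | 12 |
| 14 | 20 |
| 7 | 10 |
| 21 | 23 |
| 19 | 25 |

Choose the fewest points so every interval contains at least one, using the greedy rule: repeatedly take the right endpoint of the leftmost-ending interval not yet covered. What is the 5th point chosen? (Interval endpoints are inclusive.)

Process intervals by earliest right end; each time one isn't hit yet, stab at its right endpoint.
By right end: [3,6]  [7,10]  [11,12]  [15,17]  [16,18]  [14,20]  [21,23]  [19,25]
[3,6] uncovered → point at 6; [7,10] uncovered → point at 10; [11,12] uncovered → point at 12; [15,17] uncovered → point at 17; [21,23] uncovered → point at 23.
Points: 6, 10, 12, 17, 23 (5 total).

23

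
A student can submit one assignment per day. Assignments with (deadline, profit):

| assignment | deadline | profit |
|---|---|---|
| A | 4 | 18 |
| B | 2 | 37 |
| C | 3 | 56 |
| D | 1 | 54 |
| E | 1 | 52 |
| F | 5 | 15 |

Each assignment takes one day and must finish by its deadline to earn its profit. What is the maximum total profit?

Take jobs in profit order; each goes to the latest open slot no later than its deadline.
By profit: C(d3,56), D(d1,54), E(d1,52), B(d2,37), A(d4,18), F(d5,15)
C→slot 3; D→slot 1; E skipped; B→slot 2; A→slot 4; F→slot 5.
Profit = 54 + 37 + 56 + 18 + 15 = 180

180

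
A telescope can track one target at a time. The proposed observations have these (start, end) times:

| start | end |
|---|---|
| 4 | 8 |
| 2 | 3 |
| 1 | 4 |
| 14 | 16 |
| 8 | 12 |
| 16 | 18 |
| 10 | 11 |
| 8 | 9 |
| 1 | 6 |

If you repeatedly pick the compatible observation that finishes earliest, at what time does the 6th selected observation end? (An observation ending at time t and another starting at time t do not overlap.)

18

Order by finish time; keep every interval that doesn't clash with the previous kept one.
By end time: (2,3), (1,4), (1,6), (4,8), (8,9), (10,11), (8,12), (14,16), (16,18).
Pick (2,3); next start ≥ 3 → (4,8); next start ≥ 8 → (8,9); next start ≥ 9 → (10,11); next start ≥ 11 → (14,16); next start ≥ 16 → (16,18).
Selected: (2,3) (4,8) (8,9) (10,11) (14,16) (16,18)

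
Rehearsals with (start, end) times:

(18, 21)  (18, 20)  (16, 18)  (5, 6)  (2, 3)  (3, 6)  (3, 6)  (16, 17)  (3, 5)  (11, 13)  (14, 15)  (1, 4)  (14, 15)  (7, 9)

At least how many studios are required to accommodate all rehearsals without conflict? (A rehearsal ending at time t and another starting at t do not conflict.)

4

The answer is the maximum number of intervals overlapping at any instant.
Events (time:±→running): 1:+→1 2:+→2 3:-→1 3:+→2 3:+→3 3:+→4 … peak 4.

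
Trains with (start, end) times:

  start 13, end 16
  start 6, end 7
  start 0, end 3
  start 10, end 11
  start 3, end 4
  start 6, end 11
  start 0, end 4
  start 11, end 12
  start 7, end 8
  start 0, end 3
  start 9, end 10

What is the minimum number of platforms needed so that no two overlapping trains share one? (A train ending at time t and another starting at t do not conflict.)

Events (time:±→running): 0:+→1 0:+→2 0:+→3 … peak 3.

3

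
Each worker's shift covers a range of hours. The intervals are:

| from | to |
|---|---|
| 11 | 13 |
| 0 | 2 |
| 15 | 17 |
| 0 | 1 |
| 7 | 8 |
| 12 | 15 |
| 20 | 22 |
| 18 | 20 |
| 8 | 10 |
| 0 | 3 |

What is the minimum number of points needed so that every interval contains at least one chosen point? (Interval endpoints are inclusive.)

5

Sort by right endpoint; whenever an interval is uncovered, place a point at its right end.
By right end: [0,1]  [0,2]  [0,3]  [7,8]  [8,10]  [11,13]  [12,15]  [15,17]  [18,20]  [20,22]
[0,1] uncovered → point at 1; [7,8] uncovered → point at 8; [11,13] uncovered → point at 13; [15,17] uncovered → point at 17; [18,20] uncovered → point at 20.
Points: 1, 8, 13, 17, 20 (5 total).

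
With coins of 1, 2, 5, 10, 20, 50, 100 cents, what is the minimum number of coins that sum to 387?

8

Greedy: take as many of the largest coin as possible, then repeat with the remainder.
387 − 3×100→87 − 1×50→37 − 1×20→17 − 1×10→7 − 1×5→2 − 1×2→0
Total coins = 3 + 1 + 1 + 1 + 1 + 1 = 8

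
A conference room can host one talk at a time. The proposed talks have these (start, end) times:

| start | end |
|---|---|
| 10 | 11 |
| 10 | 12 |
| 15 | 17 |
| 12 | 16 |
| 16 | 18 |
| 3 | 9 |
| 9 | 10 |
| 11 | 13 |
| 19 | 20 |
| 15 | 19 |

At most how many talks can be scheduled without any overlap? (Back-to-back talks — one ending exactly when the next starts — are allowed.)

6

Greedy by earliest finish: after sorting by end time, pick each interval compatible with the last pick.
Sorted by end: (3,9)  (9,10)  (10,11)  (10,12)  (11,13)  (12,16)  (15,17)  (16,18)  (15,19)  (19,20)
take (3,9); take (9,10); take (10,11); skip (10,12); take (11,13); skip (12,16); take (15,17); skip (16,18); take (19,20).
Selected 6 talks.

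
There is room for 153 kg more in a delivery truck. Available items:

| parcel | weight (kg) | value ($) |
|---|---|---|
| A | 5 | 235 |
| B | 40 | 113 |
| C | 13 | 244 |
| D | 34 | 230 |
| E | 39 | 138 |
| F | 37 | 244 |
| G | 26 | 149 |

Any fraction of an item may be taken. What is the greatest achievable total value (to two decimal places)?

1236.46

Ratios (sorted): A 47.00, C 18.77, D 6.76, F 6.59, G 5.73, E 3.54, B 2.83
take A (5 @ 235); take C (13 @ 244); take D (34 @ 230); take F (37 @ 244); take G (26 @ 149); take 38/39 of E → 134.46. Capacity used 153/153.
Total value = 1236.46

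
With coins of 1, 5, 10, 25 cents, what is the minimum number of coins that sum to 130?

130 = 5×25 + 1×5
Total coins = 5 + 1 = 6

6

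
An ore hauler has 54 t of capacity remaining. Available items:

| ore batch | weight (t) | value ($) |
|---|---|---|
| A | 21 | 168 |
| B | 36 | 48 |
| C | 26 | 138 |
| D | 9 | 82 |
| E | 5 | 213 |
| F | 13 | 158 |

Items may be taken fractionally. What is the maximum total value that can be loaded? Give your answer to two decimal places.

Sort by value per unit weight and fill in that order.
Ratios (sorted): E 42.60, F 12.15, D 9.11, A 8.00, C 5.31, B 1.33
take E (5 @ 213); take F (13 @ 158); take D (9 @ 82); take A (21 @ 168); take 6/26 of C → 31.85. Capacity used 54/54.
Total value = 652.85

652.85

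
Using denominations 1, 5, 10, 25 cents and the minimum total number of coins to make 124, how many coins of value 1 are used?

124 = 4×25 + 2×10 + 4×1
Count of 1: 4

4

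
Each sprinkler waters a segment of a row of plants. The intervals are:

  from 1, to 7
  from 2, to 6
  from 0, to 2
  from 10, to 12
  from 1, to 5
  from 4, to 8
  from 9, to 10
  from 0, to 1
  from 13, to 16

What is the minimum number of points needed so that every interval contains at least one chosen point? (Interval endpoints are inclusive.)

Sort by right endpoint; whenever an interval is uncovered, place a point at its right end.
By right end: [0,1]  [0,2]  [1,5]  [2,6]  [1,7]  [4,8]  [9,10]  [10,12]  [13,16]
[0,1] uncovered → point at 1; [2,6] uncovered → point at 6; [9,10] uncovered → point at 10; [13,16] uncovered → point at 16.
Points: 1, 6, 10, 16 (4 total).

4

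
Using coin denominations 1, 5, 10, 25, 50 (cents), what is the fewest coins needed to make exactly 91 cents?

5

91 − 1×50→41 − 1×25→16 − 1×10→6 − 1×5→1 − 1×1→0
Total coins = 1 + 1 + 1 + 1 + 1 = 5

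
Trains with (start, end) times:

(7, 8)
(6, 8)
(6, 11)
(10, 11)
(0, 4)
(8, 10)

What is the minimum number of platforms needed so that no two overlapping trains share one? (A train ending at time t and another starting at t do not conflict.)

3

Events (time:±→running): 0:+→1 4:-→0 6:+→1 6:+→2 7:+→3 … peak 3.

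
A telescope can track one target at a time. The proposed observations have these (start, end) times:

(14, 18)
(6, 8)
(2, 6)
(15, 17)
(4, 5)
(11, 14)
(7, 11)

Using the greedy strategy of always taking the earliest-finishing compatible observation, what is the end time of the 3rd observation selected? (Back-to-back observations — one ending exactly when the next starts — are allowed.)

Greedy by earliest finish: after sorting by end time, pick each interval compatible with the last pick.
Sorted by end: (4,5)  (2,6)  (6,8)  (7,11)  (11,14)  (15,17)  (14,18)
take (4,5); skip (2,6); take (6,8); take (11,14); take (15,17).
Selected: (4,5) (6,8) (11,14) (15,17)

14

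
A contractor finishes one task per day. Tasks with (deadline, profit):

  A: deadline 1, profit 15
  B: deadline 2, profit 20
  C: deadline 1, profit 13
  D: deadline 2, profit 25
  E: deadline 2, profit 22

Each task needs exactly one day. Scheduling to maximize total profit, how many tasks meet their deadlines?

Profit order: D=25 E=22 B=20 A=15 C=13
Assign: D→slot 2, E→slot 1, B skipped, A skipped, C skipped.
Slots: [1:E] [2:D]
2 of 5 scheduled.

2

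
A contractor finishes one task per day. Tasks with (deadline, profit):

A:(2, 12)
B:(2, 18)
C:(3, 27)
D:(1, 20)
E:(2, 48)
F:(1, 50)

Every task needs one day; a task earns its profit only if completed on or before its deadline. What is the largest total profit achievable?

125

Sort by profit descending; place each in the latest free slot ≤ its deadline.
By profit: F(d1,50), E(d2,48), C(d3,27), D(d1,20), B(d2,18), A(d2,12)
F→slot 1; E→slot 2; C→slot 3; D skipped; B skipped; A skipped.
Profit = 50 + 48 + 27 = 125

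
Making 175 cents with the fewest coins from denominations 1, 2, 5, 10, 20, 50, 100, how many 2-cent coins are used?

0

Use the largest denomination that fits, subtract, and repeat.
175 − 1×100→75 − 1×50→25 − 1×20→5 − 1×5→0
Count of 2: 0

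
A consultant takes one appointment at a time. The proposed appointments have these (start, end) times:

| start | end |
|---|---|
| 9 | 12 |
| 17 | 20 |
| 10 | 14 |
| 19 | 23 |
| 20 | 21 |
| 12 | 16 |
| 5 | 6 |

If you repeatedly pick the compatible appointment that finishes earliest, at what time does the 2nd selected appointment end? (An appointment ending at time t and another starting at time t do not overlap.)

Sorted by end: (5,6)  (9,12)  (10,14)  (12,16)  (17,20)  (20,21)  (19,23)
take (5,6); take (9,12); take (12,16); take (17,20); take (20,21); skip (19,23).
Selected: (5,6) (9,12) (12,16) (17,20) (20,21)

12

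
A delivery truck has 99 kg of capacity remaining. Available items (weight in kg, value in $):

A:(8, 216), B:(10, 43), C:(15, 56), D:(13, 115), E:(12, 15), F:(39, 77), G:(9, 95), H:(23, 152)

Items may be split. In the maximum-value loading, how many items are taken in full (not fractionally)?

6

Greedy by value/weight ratio, highest first.
Order: A (216/8=27.00) > G (95/9=10.56) > D (115/13=8.85) > H (152/23=6.61) > B (43/10=4.30) > C (56/15=3.73) > F (77/39=1.97) > E (15/12=1.25)
Fill: take A (8 @ 216) → take G (9 @ 95) → take D (13 @ 115) → take H (23 @ 152) → take B (10 @ 43) → take C (15 @ 56) → take 21/39 of F → 41.46; 99/99 used.
6 item(s) taken whole; one partial (take 21/39 of F).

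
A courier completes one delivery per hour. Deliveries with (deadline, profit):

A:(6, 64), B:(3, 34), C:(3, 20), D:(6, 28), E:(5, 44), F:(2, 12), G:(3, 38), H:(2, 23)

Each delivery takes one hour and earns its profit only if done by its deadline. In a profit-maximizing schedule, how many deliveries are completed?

By profit: A(d6,64), E(d5,44), G(d3,38), B(d3,34), D(d6,28), H(d2,23), C(d3,20), F(d2,12)
A→slot 6; E→slot 5; G→slot 3; B→slot 2; D→slot 4; H→slot 1; C skipped; F skipped.
6 of 8 scheduled.

6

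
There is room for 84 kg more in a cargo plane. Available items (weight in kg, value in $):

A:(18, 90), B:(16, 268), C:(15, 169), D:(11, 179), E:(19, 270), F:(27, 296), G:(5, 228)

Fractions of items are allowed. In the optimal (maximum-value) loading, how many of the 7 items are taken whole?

5

Ratios (sorted): G 45.60, B 16.75, D 16.27, E 14.21, C 11.27, F 10.96, A 5.00
take G (5 @ 228); take B (16 @ 268); take D (11 @ 179); take E (19 @ 270); take C (15 @ 169); take 18/27 of F → 197.33. Capacity used 84/84.
5 item(s) taken whole; one partial (take 18/27 of F).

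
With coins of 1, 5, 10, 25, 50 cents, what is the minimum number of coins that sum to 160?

4

160 − 3×50→10 − 1×10→0
Total coins = 3 + 1 = 4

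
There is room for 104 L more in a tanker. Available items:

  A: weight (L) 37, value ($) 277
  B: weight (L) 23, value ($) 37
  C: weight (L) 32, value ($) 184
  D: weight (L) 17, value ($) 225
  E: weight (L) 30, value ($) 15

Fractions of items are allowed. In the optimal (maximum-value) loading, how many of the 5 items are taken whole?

3

Greedy by value/weight ratio, highest first.
Ratios (sorted): D 13.24, A 7.49, C 5.75, B 1.61, E 0.50
take D (17 @ 225); take A (37 @ 277); take C (32 @ 184); take 18/23 of B → 28.96. Capacity used 104/104.
3 item(s) taken whole; one partial (take 18/23 of B).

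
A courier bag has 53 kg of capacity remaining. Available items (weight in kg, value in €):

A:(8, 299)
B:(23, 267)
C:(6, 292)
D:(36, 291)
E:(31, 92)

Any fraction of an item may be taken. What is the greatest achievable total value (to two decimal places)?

Sort by value per unit weight and fill in that order.
Order: C (292/6=48.67) > A (299/8=37.38) > B (267/23=11.61) > D (291/36=8.08) > E (92/31=2.97)
Fill: take C (6 @ 292) → take A (8 @ 299) → take B (23 @ 267) → take 16/36 of D → 129.33; 53/53 used.
Total value = 987.33

987.33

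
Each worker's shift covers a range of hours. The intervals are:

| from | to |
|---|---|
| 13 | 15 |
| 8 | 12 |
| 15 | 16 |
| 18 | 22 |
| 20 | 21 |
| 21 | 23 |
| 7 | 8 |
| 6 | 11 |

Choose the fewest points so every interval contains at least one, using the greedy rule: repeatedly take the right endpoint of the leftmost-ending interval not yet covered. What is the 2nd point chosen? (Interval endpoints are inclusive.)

Process intervals by earliest right end; each time one isn't hit yet, stab at its right endpoint.
By right end: [7,8]  [6,11]  [8,12]  [13,15]  [15,16]  [20,21]  [18,22]  [21,23]
[7,8] uncovered → point at 8; [13,15] uncovered → point at 15; [20,21] uncovered → point at 21.
Points: 8, 15, 21 (3 total).

15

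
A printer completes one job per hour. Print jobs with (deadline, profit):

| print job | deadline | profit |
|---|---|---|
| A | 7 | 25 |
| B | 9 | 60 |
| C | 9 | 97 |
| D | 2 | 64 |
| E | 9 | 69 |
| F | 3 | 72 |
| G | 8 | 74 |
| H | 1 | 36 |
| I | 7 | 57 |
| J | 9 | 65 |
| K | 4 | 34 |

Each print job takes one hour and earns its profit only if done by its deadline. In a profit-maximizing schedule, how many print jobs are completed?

9

Take jobs in profit order; each goes to the latest open slot no later than its deadline.
By profit: C(d9,97), G(d8,74), F(d3,72), E(d9,69), J(d9,65), D(d2,64), B(d9,60), I(d7,57), H(d1,36), K(d4,34), A(d7,25)
C→slot 9; G→slot 8; F→slot 3; E→slot 7; J→slot 6; D→slot 2; B→slot 5; I→slot 4; H→slot 1; K skipped; A skipped.
9 of 11 scheduled.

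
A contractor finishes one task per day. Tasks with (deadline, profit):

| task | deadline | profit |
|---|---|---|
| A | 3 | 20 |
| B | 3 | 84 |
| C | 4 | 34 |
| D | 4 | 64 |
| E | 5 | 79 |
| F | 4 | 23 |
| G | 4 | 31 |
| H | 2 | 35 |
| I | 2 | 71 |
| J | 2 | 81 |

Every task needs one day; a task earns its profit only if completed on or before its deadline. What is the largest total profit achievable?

379

Sort by profit descending; place each in the latest free slot ≤ its deadline.
By profit: B(d3,84), J(d2,81), E(d5,79), I(d2,71), D(d4,64), H(d2,35), C(d4,34), G(d4,31), F(d4,23), A(d3,20)
B→slot 3; J→slot 2; E→slot 5; I→slot 1; D→slot 4; H skipped; C skipped; G skipped; F skipped; A skipped.
Profit = 71 + 81 + 84 + 64 + 79 = 379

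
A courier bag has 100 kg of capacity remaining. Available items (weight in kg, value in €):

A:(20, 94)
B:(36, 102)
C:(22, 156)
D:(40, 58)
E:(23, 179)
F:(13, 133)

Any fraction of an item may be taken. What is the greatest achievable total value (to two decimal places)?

Sort by value per unit weight and fill in that order.
Ratios (sorted): F 10.23, E 7.78, C 7.09, A 4.70, B 2.83, D 1.45
take F (13 @ 133); take E (23 @ 179); take C (22 @ 156); take A (20 @ 94); take 22/36 of B → 62.33. Capacity used 100/100.
Total value = 624.33

624.33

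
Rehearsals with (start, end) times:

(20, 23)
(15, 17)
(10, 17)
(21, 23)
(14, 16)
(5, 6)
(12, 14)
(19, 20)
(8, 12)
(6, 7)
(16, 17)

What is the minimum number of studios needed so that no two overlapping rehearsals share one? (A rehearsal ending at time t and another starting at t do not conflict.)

3

The answer is the maximum number of intervals overlapping at any instant.
starts: [5, 6, 8, 10, 12, 14, 15, 16, 19, 20, 21]
ends:   [6, 7, 12, 14, 16, 17, 17, 17, 20, 23, 23]
s5→1 e6→0 s6→1 e7→0 s8→1 s10→2 e12→1 s12→2 e14→1 s14→2 s15→3  — peak 3.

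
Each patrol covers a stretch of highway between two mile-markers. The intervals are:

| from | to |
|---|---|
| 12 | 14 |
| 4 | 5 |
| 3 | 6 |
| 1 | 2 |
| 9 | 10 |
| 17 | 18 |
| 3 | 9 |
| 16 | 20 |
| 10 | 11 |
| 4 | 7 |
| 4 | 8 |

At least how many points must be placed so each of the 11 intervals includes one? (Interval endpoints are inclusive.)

Sort by right endpoint; whenever an interval is uncovered, place a point at its right end.
By right end: [1,2]  [4,5]  [3,6]  [4,7]  [4,8]  [3,9]  [9,10]  [10,11]  [12,14]  [17,18]  [16,20]
[1,2] uncovered → point at 2; [4,5] uncovered → point at 5; [9,10] uncovered → point at 10; [12,14] uncovered → point at 14; [17,18] uncovered → point at 18.
Points: 2, 5, 10, 14, 18 (5 total).

5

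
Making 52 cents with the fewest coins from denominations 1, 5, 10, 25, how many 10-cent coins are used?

52 − 2×25→2 − 2×1→0
Count of 10: 0

0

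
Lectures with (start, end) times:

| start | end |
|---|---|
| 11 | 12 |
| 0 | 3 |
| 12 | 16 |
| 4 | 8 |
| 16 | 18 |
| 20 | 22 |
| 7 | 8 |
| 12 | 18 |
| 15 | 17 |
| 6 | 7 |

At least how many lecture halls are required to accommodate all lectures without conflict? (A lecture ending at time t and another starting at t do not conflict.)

3

Events (time:±→running): 0:+→1 3:-→0 4:+→1 6:+→2 7:-→1 7:+→2 8:-→1 8:-→0 11:+→1 12:-→0 12:+→1 12:+→2 15:+→3 … peak 3.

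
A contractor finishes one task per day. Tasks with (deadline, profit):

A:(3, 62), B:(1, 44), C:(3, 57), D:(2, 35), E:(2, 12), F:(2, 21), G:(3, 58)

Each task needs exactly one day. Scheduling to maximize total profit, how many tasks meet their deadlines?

3

Sort by profit descending; place each in the latest free slot ≤ its deadline.
By profit: A(d3,62), G(d3,58), C(d3,57), B(d1,44), D(d2,35), F(d2,21), E(d2,12)
A→slot 3; G→slot 2; C→slot 1; B skipped; D skipped; F skipped; E skipped.
3 of 7 scheduled.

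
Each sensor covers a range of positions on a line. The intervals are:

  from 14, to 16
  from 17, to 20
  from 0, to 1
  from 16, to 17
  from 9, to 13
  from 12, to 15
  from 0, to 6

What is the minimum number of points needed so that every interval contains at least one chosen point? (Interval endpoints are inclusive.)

By right end: [0,1]  [0,6]  [9,13]  [12,15]  [14,16]  [16,17]  [17,20]
[0,1] uncovered → point at 1; [9,13] uncovered → point at 13; [14,16] uncovered → point at 16; [17,20] uncovered → point at 20.
Points: 1, 13, 16, 20 (4 total).

4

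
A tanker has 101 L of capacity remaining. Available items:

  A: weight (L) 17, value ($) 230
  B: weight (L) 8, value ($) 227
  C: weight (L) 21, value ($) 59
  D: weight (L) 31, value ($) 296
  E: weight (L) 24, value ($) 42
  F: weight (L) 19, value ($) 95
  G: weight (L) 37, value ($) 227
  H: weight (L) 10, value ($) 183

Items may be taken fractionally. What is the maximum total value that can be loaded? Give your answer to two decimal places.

1150.73

Greedy by value/weight ratio, highest first.
Order: B (227/8=28.38) > H (183/10=18.30) > A (230/17=13.53) > D (296/31=9.55) > G (227/37=6.14) > F (95/19=5.00) > C (59/21=2.81) > E (42/24=1.75)
Fill: take B (8 @ 227) → take H (10 @ 183) → take A (17 @ 230) → take D (31 @ 296) → take 35/37 of G → 214.73; 101/101 used.
Total value = 1150.73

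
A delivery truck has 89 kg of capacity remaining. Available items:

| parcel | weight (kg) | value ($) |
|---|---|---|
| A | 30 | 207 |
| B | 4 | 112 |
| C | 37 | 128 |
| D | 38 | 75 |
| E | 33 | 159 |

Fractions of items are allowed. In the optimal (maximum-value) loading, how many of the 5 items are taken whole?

3

Order: B (112/4=28.00) > A (207/30=6.90) > E (159/33=4.82) > C (128/37=3.46) > D (75/38=1.97)
Fill: take B (4 @ 112) → take A (30 @ 207) → take E (33 @ 159) → take 22/37 of C → 76.11; 89/89 used.
3 item(s) taken whole; one partial (take 22/37 of C).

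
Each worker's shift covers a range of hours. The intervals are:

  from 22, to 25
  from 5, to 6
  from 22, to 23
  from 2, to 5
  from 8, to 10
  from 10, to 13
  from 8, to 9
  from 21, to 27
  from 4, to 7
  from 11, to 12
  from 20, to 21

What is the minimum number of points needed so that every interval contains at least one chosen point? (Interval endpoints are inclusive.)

Sort by right endpoint; whenever an interval is uncovered, place a point at its right end.
By right end: [2,5]  [5,6]  [4,7]  [8,9]  [8,10]  [11,12]  [10,13]  [20,21]  [22,23]  [22,25]  [21,27]
[2,5] uncovered → point at 5; [8,9] uncovered → point at 9; [11,12] uncovered → point at 12; [20,21] uncovered → point at 21; [22,23] uncovered → point at 23.
Points: 5, 9, 12, 21, 23 (5 total).

5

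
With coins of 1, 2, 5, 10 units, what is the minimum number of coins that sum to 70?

7

70 = 7×10
Total coins = 7 = 7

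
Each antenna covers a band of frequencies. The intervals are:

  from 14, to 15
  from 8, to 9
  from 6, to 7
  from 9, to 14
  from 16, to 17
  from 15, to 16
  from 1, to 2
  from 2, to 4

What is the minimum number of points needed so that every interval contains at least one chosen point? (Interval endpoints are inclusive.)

5

Sorted: [1,2] [2,4] [6,7] [8,9] [9,14] [14,15] [15,16] [16,17]
{[1,2],[2,4]} hit by 2; {[6,7]} hit by 7; {[8,9],[9,14]} hit by 9; {[14,15],[15,16]} hit by 15; {[16,17]} hit by 17.
Points: 2, 7, 9, 15, 17 (5 total).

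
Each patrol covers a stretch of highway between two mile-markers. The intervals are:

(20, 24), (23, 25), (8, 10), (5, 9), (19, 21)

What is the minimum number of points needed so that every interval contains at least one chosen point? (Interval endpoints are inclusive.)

Process intervals by earliest right end; each time one isn't hit yet, stab at its right endpoint.
By right end: [5,9]  [8,10]  [19,21]  [20,24]  [23,25]
[5,9] uncovered → point at 9; [19,21] uncovered → point at 21; [23,25] uncovered → point at 25.
Points: 9, 21, 25 (3 total).

3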